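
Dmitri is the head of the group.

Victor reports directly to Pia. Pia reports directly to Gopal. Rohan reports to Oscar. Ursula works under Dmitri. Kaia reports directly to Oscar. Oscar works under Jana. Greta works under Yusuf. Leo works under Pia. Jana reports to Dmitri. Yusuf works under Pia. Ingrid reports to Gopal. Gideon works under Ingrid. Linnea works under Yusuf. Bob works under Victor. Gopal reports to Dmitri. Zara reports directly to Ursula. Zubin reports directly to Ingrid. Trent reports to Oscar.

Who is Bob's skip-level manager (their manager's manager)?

Bob reports to Victor, and Victor reports to Pia. So Bob's skip-level manager is Pia.

Pia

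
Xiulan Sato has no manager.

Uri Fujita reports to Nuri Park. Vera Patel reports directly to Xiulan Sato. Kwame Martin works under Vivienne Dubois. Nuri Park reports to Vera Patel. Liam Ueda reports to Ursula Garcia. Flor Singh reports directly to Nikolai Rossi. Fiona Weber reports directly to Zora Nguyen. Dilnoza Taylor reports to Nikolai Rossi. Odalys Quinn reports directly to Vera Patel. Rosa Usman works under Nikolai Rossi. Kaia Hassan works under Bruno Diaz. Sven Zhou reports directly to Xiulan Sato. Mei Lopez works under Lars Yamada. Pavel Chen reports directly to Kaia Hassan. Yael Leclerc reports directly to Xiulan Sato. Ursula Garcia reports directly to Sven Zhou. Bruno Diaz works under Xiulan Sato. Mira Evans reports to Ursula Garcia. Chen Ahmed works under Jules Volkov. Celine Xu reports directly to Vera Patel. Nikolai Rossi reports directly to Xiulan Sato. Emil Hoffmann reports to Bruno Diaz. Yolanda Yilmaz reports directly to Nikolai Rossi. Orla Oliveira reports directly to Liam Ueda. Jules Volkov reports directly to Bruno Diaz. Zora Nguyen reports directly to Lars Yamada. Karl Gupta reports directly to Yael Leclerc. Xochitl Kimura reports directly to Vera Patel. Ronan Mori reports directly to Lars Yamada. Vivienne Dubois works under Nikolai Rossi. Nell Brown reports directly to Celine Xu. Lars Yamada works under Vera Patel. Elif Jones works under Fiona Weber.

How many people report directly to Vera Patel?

Vera Patel directly manages Nuri Park, Celine Xu, Xochitl Kimura, Lars Yamada, Odalys Quinn. That is 5 direct reports.

5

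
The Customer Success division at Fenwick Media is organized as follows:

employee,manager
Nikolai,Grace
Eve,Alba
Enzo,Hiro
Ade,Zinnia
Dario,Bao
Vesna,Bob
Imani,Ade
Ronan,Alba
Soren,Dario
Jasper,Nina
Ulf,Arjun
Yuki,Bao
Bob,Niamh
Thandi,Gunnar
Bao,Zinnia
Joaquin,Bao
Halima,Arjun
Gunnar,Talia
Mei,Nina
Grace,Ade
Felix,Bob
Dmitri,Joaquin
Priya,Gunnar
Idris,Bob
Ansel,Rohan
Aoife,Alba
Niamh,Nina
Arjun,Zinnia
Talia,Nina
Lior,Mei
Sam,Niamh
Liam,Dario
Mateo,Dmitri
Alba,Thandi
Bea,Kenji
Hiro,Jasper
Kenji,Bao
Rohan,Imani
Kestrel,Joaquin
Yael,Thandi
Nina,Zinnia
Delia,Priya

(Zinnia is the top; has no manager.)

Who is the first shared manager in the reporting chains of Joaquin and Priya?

Zinnia

Joaquin's chain of managers is Bao, Zinnia. Priya's chain of managers is Gunnar, Talia, Nina, Zinnia. The first manager that appears in both chains is Zinnia.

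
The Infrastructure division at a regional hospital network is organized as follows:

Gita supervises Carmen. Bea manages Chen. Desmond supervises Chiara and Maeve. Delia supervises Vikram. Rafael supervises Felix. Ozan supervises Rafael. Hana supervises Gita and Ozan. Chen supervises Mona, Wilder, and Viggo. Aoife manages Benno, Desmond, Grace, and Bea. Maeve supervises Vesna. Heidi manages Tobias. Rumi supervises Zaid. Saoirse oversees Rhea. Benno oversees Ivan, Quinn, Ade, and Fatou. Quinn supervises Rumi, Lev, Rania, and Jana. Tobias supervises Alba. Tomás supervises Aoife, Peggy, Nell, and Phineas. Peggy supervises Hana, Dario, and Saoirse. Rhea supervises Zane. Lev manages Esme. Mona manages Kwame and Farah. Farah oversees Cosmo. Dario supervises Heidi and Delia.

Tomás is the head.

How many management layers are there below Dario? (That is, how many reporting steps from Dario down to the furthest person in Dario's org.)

The longest chain under Dario runs Dario → Heidi → Tobias → Alba, which is 3 levels below Dario.

3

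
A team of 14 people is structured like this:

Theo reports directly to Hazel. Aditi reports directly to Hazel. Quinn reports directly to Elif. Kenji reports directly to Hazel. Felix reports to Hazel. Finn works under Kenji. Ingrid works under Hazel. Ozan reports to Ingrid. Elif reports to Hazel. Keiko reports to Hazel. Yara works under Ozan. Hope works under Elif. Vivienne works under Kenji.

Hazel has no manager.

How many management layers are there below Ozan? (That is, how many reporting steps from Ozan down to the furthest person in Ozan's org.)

The longest chain under Ozan runs Ozan → Yara, which is 1 level below Ozan.

1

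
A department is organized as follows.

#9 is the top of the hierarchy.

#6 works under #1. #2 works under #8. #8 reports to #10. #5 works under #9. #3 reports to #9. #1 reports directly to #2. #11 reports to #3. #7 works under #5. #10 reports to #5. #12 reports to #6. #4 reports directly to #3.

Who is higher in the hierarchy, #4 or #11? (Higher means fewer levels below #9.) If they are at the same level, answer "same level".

Both #4 and #11 are 2 levels below #9.

same level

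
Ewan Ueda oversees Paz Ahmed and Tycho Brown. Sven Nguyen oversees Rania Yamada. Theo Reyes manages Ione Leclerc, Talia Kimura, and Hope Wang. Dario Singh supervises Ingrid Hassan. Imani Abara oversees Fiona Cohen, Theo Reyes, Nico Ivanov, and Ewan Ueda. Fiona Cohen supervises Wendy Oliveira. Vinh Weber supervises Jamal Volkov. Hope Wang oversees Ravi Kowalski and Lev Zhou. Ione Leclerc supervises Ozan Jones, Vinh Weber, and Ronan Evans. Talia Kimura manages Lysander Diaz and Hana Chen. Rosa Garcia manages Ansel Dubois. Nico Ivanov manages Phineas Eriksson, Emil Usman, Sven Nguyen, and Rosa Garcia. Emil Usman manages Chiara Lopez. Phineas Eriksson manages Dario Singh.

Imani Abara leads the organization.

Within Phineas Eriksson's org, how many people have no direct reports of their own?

1

The only person in Phineas Eriksson's organization with no one reporting to them is Ingrid Hassan. That is 1.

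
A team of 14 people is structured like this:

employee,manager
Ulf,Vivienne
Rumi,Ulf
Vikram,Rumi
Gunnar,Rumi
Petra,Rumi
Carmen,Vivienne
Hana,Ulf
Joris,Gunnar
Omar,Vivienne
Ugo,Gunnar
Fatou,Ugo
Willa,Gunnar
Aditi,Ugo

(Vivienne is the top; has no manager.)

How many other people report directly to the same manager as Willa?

2

Willa reports to Gunnar. Gunnar's other direct reports are Joris, Ugo — 2 peers.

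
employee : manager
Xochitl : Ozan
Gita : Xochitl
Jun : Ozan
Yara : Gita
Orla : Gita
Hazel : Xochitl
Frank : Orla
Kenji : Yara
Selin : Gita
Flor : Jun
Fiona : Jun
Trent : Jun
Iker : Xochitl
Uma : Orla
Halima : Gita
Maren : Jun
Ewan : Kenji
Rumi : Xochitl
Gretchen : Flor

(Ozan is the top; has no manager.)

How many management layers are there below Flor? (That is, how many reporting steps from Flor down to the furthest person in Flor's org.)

The longest chain under Flor runs Flor → Gretchen, which is 1 level below Flor.

1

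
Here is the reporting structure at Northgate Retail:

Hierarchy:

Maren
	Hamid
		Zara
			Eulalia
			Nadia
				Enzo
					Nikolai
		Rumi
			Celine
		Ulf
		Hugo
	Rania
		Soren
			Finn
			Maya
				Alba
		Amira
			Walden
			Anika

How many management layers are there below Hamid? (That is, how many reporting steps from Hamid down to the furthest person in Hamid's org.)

The longest chain under Hamid runs Hamid → Zara → Nadia → Enzo → Nikolai, which is 4 levels below Hamid.

4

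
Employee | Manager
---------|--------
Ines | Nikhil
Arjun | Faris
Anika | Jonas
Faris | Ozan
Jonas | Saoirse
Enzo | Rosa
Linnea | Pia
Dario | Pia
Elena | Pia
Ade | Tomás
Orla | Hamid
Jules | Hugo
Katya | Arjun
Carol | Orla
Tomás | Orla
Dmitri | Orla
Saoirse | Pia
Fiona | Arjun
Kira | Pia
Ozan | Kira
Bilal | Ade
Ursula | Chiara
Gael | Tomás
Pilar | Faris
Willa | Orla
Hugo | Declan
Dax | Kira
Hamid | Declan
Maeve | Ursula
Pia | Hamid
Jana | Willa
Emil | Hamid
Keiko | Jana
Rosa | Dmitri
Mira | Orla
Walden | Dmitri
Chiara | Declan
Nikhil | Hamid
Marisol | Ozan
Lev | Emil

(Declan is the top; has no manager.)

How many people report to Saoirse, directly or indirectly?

Saoirse directly manages Jonas. Under Jonas: Anika (1). That's 2 in total.

2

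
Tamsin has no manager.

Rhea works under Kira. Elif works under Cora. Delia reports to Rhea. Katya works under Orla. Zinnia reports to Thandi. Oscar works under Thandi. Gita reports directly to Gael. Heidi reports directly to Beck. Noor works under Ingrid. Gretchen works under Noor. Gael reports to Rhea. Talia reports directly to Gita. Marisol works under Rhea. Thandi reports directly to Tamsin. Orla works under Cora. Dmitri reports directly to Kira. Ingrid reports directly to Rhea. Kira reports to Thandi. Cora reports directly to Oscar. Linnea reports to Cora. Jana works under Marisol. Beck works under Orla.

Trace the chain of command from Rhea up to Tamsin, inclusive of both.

Rhea reports to Kira. Kira reports to Thandi. Thandi reports to Tamsin. Tamsin is at the top.

Rhea -> Kira -> Thandi -> Tamsin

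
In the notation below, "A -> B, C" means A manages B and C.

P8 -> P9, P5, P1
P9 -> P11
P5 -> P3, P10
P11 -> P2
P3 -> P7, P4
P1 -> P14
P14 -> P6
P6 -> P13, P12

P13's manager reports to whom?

P13 reports to P6, and P6 reports to P14. So P13's skip-level manager is P14.

P14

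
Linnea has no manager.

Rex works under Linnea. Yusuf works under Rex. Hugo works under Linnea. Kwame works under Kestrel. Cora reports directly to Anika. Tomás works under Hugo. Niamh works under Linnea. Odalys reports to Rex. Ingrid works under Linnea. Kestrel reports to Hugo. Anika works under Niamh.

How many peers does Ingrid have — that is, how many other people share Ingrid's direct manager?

3

Ingrid reports to Linnea. Linnea's other direct reports are Hugo, Rex, Niamh — 3 peers.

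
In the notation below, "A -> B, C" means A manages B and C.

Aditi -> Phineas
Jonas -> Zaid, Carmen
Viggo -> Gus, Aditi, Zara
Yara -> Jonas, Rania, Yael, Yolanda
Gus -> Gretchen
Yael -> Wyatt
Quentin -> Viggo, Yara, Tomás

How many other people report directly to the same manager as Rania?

Rania reports to Yara. Yara's other direct reports are Jonas, Yael, Yolanda — 3 peers.

3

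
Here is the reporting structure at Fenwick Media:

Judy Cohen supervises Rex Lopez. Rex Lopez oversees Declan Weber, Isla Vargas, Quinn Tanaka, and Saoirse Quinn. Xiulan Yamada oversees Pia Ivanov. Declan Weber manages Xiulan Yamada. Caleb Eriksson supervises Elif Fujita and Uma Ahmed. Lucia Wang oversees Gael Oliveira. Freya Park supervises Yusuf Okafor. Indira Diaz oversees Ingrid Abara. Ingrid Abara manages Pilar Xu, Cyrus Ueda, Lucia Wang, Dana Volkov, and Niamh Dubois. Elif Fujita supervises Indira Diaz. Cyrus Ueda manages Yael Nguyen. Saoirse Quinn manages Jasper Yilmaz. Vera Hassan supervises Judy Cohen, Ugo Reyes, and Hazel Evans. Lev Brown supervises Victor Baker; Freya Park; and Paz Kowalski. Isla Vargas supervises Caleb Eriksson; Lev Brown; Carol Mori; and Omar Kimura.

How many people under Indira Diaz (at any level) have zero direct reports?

The people in Indira Diaz's organization with no one reporting to them are Yael Nguyen, Niamh Dubois, Dana Volkov, Gael Oliveira, Pilar Xu. That is 5.

5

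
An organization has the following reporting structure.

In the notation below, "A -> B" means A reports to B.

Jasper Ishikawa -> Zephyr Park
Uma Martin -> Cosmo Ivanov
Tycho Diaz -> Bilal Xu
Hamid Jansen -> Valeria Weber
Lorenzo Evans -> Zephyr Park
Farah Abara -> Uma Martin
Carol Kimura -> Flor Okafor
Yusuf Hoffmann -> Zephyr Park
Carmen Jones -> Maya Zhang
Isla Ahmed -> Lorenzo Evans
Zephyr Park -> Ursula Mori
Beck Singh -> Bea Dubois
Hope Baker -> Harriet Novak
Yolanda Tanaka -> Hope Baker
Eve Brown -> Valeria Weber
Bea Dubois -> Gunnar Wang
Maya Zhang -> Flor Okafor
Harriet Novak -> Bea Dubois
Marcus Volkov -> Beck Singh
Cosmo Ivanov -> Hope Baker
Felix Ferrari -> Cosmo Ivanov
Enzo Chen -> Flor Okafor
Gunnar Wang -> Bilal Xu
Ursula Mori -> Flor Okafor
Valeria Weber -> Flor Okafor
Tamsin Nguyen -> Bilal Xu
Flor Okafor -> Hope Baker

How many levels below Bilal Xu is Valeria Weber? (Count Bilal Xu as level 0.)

Chain from Valeria Weber up to Bilal Xu: Valeria Weber → Flor Okafor → Hope Baker → Harriet Novak → Bea Dubois → Gunnar Wang → Bilal Xu. That is 6 steps up, so Valeria Weber is 6 levels below Bilal Xu.

6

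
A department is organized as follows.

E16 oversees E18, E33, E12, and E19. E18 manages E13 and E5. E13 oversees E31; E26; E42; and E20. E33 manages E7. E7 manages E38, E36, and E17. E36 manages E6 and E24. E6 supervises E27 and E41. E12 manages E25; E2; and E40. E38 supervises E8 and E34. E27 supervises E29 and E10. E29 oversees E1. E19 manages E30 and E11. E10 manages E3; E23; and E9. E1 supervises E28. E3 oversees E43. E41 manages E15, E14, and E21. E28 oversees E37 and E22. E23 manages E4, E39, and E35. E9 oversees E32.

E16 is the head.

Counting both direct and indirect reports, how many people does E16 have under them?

42

E16 directly manages E18, E33, E12, E19. Under E18: E5, E13, E20, E42, E31, E26 (6). Under E33: E7, E17, E38, E34, E8, E36, E24, E6, E41, E21, E14, E15, E27, E10, E9, E32, E23, E39, E4, E35, E3, E43, E29, E1, E28, E22, E37 (27). Under E12: E40, E2, E25 (3). Under E19: E11, E30 (2). So E16's organization is 4 direct reports plus everyone under them: 7 + 28 + 4 + 3 = 42.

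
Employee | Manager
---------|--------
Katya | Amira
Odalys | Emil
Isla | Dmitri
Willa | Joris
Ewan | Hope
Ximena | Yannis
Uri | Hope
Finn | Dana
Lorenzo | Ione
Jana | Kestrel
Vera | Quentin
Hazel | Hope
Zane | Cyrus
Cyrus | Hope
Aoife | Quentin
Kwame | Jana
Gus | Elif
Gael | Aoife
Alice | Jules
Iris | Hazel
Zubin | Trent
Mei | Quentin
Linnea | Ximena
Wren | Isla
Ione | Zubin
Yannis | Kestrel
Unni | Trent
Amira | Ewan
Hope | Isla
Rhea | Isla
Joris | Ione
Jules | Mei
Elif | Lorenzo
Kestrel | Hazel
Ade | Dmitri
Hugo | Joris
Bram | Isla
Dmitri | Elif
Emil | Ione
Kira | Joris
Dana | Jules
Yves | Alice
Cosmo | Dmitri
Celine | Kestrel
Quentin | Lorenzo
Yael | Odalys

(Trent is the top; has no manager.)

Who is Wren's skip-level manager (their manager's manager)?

Wren reports to Isla, and Isla reports to Dmitri. So Wren's skip-level manager is Dmitri.

Dmitri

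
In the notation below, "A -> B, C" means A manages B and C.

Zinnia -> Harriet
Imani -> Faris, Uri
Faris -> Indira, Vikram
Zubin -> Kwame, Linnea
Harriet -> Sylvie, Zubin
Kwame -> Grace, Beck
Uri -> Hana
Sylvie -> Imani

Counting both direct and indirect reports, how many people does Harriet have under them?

12

Harriet directly manages Sylvie, Zubin. Under Sylvie: Imani, Uri, Hana, Faris, Vikram, Indira (6). Under Zubin: Linnea, Kwame, Beck, Grace (4). So Harriet's organization is 2 direct reports plus everyone under them: 7 + 5 = 12.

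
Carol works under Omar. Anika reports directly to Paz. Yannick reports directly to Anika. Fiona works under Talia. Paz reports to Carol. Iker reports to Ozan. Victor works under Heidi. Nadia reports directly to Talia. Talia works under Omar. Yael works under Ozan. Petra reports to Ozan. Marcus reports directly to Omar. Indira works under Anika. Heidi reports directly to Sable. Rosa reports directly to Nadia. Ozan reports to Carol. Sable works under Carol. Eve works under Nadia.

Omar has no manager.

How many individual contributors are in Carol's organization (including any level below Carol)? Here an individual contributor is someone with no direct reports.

6

The people in Carol's organization with no one reporting to them are Victor, Indira, Yannick, Iker, Petra, Yael. That is 6.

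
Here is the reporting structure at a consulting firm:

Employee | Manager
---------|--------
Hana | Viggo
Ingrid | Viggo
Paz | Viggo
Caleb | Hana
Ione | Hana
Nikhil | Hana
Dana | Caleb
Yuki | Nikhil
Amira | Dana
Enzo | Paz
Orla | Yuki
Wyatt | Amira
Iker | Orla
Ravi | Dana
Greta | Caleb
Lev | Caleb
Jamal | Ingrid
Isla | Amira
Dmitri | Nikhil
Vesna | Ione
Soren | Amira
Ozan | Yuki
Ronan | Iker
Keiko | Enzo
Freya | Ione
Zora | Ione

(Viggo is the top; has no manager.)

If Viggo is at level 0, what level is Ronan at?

6

Chain from Ronan up to Viggo: Ronan → Iker → Orla → Yuki → Nikhil → Hana → Viggo. That is 6 steps up, so Ronan is 6 levels below Viggo.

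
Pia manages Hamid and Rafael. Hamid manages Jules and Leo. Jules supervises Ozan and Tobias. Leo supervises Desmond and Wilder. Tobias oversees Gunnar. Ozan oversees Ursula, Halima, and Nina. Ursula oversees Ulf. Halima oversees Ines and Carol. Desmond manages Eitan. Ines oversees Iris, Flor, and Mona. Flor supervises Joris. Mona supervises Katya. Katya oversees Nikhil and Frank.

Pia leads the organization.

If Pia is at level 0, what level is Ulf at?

5

Chain from Ulf up to Pia: Ulf → Ursula → Ozan → Jules → Hamid → Pia. That is 5 steps up, so Ulf is 5 levels below Pia.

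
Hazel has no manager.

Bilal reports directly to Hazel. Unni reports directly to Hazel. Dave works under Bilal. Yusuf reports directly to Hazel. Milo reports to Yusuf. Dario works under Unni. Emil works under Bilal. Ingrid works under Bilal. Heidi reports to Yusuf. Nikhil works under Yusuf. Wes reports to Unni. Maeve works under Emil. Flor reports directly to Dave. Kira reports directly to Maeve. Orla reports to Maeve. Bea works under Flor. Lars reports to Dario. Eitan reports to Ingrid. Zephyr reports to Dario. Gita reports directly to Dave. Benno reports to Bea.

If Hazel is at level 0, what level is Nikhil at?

2

Chain from Nikhil up to Hazel: Nikhil → Yusuf → Hazel. That is 2 steps up, so Nikhil is 2 levels below Hazel.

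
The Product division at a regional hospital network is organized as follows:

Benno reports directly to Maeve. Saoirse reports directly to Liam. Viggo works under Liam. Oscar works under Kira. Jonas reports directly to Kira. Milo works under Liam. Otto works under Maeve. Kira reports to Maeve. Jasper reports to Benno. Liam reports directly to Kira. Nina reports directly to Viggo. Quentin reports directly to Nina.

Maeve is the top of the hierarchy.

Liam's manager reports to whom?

Maeve

Liam reports to Kira, and Kira reports to Maeve. So Liam's skip-level manager is Maeve.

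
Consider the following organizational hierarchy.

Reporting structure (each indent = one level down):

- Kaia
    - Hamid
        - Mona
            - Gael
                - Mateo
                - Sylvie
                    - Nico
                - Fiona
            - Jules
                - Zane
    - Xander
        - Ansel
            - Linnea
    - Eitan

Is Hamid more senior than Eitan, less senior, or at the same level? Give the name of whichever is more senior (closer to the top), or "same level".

Both Hamid and Eitan are 1 level below Kaia.

same level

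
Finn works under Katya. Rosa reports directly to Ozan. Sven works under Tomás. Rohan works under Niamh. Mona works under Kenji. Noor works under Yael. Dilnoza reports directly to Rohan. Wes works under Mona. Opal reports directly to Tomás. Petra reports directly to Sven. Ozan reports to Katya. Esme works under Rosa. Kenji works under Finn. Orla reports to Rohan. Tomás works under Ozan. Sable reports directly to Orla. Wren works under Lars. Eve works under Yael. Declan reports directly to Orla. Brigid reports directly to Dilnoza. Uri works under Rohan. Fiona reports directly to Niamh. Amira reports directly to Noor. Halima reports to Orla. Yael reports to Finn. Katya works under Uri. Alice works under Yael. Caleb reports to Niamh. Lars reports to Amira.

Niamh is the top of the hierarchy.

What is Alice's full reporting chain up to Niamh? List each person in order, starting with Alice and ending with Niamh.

Alice reports to Yael. Yael reports to Finn. Finn reports to Katya. Katya reports to Uri. Uri reports to Rohan. Rohan reports to Niamh. Niamh is at the top.

Alice -> Yael -> Finn -> Katya -> Uri -> Rohan -> Niamh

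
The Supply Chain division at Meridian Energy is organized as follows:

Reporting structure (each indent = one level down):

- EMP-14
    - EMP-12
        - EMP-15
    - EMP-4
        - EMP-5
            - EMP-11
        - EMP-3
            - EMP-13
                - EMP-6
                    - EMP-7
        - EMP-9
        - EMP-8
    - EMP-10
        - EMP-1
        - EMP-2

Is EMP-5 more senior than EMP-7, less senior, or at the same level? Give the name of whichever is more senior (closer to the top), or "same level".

EMP-5 is 2 levels below EMP-14; EMP-7 is 5. EMP-5 is higher.

EMP-5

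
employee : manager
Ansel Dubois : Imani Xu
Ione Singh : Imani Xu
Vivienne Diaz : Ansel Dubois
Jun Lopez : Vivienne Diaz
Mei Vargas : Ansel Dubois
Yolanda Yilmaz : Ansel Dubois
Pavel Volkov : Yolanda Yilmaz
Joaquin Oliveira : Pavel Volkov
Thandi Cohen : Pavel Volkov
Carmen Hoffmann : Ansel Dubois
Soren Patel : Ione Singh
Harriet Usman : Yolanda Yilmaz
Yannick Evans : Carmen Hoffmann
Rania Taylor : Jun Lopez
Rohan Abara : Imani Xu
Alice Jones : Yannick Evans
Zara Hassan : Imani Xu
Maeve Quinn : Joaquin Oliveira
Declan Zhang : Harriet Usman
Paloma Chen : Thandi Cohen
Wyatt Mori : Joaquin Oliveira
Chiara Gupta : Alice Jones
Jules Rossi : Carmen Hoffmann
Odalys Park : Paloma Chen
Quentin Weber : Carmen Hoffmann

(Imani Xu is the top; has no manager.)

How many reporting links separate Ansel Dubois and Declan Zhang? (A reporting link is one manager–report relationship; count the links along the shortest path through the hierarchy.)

Declan Zhang is in Ansel Dubois's organization: the chain from Declan Zhang up to Ansel Dubois is Declan Zhang → Harriet Usman → Yolanda Yilmaz → Ansel Dubois, which is 3 links.

3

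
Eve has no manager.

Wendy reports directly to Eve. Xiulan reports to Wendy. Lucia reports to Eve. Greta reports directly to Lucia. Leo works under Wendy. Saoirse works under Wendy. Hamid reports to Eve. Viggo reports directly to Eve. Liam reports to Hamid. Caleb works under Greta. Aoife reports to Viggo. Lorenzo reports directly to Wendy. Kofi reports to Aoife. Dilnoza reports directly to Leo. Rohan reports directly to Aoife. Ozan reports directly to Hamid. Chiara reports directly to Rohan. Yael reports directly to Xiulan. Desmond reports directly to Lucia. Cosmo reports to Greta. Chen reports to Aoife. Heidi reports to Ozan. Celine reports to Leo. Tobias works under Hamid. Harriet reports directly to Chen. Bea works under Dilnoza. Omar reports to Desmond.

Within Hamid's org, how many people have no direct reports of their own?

The people in Hamid's organization with no one reporting to them are Tobias, Heidi, Liam. That is 3.

3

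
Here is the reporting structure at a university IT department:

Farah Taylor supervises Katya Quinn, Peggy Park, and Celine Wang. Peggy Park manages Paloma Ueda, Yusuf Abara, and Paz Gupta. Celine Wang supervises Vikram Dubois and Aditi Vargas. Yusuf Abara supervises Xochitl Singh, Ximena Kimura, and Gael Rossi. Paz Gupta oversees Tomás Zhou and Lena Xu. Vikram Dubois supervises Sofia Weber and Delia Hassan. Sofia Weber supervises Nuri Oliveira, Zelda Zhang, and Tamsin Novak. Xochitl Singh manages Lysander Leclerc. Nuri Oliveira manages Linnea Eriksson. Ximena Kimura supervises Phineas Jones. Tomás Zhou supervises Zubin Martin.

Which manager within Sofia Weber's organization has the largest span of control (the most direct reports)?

Sofia Weber

Direct-report counts within Sofia Weber's organization: Sofia Weber has 3; Nuri Oliveira has 1. The largest is 3, held by Sofia Weber.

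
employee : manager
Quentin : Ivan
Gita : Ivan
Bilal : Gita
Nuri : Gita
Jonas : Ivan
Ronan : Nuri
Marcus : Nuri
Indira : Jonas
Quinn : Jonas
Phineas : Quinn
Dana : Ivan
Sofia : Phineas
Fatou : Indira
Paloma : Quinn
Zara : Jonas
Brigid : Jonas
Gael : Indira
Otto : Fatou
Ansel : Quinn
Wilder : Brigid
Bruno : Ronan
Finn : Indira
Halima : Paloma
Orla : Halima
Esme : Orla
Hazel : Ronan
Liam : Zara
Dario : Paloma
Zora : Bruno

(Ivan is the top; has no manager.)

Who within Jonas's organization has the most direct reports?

Jonas

Direct-report counts within Jonas's organization: Jonas has 4; Brigid has 1; Zara has 1; Quinn has 3; Paloma has 2; Halima has 1; Orla has 1; Phineas has 1; Indira has 3; Fatou has 1. The largest is 4, held by Jonas.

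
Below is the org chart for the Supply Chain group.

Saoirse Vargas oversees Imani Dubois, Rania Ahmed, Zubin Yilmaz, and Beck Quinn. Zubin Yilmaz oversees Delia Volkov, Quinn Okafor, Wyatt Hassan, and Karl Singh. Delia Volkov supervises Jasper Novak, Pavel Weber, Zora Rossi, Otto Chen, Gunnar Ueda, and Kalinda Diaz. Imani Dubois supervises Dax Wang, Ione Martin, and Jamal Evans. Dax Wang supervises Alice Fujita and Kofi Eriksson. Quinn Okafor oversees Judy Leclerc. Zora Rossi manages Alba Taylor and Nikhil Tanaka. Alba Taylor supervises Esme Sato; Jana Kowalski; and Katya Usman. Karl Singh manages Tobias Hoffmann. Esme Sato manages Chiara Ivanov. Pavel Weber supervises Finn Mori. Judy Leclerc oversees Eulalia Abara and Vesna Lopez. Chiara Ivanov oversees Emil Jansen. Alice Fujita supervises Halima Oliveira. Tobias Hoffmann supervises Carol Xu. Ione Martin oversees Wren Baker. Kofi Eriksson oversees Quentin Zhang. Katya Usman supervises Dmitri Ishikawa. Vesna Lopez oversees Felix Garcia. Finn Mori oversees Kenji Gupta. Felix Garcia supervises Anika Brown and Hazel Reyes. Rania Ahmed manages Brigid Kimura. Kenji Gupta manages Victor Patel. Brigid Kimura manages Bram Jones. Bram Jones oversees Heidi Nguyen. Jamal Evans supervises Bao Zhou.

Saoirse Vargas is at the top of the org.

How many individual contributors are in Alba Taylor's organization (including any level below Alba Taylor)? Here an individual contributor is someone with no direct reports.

The people in Alba Taylor's organization with no one reporting to them are Jana Kowalski, Dmitri Ishikawa, Emil Jansen. That is 3.

3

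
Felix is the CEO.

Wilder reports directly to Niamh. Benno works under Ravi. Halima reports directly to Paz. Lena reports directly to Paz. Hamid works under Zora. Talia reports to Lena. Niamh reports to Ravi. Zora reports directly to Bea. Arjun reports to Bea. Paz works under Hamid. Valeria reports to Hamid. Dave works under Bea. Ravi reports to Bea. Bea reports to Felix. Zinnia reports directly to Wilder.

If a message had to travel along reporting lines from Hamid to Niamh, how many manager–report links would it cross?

Hamid is 2 levels below Bea, and Niamh is 2 levels below Bea (their lowest common manager). The shortest path runs up from Hamid to Bea and back down to Niamh: 2 + 2 = 4 links.

4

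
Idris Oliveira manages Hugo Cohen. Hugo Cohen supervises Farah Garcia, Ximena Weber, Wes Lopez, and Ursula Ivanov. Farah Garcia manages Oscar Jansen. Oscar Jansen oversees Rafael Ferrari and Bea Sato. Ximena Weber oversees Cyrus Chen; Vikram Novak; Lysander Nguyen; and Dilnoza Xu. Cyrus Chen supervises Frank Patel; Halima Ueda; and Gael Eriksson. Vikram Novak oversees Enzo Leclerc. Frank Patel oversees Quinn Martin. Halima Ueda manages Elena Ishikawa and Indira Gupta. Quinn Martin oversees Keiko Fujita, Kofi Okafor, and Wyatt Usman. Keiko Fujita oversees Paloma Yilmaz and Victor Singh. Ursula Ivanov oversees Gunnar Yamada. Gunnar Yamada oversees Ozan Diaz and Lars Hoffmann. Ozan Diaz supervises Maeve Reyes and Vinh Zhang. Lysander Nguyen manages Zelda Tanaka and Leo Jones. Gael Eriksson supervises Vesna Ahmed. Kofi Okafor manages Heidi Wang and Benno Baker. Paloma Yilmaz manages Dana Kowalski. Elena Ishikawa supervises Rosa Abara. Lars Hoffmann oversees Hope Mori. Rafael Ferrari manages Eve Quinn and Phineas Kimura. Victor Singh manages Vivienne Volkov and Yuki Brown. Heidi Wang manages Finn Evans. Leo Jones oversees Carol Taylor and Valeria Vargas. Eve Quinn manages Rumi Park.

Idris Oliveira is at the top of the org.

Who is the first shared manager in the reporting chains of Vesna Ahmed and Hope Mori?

Vesna Ahmed's chain of managers is Gael Eriksson, Cyrus Chen, Ximena Weber, Hugo Cohen, Idris Oliveira. Hope Mori's chain of managers is Lars Hoffmann, Gunnar Yamada, Ursula Ivanov, Hugo Cohen, Idris Oliveira. The first manager that appears in both chains is Hugo Cohen.

Hugo Cohen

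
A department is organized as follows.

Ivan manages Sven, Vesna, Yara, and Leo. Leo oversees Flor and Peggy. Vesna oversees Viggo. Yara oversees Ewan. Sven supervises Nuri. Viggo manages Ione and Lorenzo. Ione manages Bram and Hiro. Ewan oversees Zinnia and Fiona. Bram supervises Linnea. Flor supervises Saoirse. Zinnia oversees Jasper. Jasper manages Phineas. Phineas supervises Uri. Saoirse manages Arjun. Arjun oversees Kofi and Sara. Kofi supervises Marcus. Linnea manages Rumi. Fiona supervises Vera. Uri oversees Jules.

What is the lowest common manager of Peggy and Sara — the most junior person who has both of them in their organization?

Leo

Peggy's chain of managers is Leo, Ivan. Sara's chain of managers is Arjun, Saoirse, Flor, Leo, Ivan. The first manager that appears in both chains is Leo.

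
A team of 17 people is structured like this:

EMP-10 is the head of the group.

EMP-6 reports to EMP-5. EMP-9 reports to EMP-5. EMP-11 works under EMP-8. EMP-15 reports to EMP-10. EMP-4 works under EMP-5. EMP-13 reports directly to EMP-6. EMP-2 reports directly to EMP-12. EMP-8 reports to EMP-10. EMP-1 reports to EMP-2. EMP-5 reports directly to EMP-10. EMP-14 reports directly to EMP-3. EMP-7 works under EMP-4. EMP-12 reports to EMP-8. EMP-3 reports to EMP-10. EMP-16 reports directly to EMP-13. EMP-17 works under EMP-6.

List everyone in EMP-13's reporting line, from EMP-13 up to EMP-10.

EMP-13 -> EMP-6 -> EMP-5 -> EMP-10

EMP-13 reports to EMP-6. EMP-6 reports to EMP-5. EMP-5 reports to EMP-10. EMP-10 is at the top.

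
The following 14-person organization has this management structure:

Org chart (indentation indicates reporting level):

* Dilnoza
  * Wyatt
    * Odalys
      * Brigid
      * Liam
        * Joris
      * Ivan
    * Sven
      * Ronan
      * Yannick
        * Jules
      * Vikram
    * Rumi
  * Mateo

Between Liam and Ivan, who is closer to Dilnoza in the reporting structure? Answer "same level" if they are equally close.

same level

Both Liam and Ivan are 3 levels below Dilnoza.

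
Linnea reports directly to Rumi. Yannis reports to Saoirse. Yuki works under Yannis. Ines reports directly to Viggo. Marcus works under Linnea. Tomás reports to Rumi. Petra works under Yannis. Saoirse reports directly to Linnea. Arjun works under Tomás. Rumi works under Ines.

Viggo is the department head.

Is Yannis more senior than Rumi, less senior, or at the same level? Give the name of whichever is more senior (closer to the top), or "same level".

Rumi

Yannis is 5 levels below Viggo; Rumi is 2. Rumi is higher.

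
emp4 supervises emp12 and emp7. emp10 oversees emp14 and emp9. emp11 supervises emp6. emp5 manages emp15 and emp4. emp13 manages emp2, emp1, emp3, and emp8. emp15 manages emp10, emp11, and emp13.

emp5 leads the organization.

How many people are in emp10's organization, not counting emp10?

2

emp10 directly manages emp14, emp9. emp14 has no reports. emp9 has no reports. So emp10's organization is 2 direct reports plus everyone under them: 1 + 1 = 2.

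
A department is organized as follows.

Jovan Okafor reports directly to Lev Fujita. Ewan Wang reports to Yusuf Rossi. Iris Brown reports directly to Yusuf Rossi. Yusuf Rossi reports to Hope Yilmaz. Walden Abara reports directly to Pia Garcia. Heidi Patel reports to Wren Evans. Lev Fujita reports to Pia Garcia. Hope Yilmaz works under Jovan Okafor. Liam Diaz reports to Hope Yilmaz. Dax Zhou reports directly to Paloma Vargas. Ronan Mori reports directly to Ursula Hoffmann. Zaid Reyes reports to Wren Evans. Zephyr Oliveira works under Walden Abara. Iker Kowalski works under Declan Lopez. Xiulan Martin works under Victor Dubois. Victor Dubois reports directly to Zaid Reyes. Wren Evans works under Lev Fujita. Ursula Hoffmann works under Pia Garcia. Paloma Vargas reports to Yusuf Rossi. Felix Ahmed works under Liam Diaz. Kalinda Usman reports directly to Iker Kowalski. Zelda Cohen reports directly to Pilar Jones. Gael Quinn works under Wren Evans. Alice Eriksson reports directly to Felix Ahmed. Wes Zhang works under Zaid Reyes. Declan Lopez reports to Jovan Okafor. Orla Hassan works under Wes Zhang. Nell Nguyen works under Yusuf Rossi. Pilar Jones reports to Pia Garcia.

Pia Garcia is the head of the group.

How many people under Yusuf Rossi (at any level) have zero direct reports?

4

The people in Yusuf Rossi's organization with no one reporting to them are Ewan Wang, Iris Brown, Nell Nguyen, Dax Zhou. That is 4.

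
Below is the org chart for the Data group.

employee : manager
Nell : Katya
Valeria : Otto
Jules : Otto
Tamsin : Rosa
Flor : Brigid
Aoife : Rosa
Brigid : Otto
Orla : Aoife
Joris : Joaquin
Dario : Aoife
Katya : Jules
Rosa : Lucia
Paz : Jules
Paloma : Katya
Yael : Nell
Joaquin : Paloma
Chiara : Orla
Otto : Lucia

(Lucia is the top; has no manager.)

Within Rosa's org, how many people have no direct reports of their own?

The people in Rosa's organization with no one reporting to them are Tamsin, Chiara, Dario. That is 3.

3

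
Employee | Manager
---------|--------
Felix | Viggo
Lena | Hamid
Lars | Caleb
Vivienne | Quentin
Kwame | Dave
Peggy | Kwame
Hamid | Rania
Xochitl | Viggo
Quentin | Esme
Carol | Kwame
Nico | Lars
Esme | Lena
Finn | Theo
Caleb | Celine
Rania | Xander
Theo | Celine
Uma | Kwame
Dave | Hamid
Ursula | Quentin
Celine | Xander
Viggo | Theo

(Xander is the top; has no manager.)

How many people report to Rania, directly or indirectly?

Rania directly manages Hamid. Under Hamid: Lena, Esme, Quentin, Ursula, Vivienne, Dave, Kwame, Peggy, Uma, Carol (10). That's 11 in total.

11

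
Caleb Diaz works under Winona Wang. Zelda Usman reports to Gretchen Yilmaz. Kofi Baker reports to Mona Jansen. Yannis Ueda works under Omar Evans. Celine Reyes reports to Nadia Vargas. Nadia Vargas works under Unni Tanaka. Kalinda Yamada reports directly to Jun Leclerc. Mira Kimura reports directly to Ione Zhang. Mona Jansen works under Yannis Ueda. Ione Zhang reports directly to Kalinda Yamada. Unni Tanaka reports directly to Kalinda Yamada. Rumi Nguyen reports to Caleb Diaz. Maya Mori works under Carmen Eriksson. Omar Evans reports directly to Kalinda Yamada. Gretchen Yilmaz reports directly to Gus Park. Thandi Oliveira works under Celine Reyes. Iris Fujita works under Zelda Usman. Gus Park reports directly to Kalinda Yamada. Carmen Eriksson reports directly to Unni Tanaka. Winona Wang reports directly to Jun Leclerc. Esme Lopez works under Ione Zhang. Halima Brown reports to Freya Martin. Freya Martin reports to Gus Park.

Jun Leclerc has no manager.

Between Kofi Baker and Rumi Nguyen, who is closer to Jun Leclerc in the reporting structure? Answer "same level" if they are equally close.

Kofi Baker is 5 levels below Jun Leclerc; Rumi Nguyen is 3. Rumi Nguyen is higher.

Rumi Nguyen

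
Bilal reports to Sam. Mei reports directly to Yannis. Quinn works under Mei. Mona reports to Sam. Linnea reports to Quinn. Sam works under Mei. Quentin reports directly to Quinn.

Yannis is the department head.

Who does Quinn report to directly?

Quinn reports directly to Mei.

Mei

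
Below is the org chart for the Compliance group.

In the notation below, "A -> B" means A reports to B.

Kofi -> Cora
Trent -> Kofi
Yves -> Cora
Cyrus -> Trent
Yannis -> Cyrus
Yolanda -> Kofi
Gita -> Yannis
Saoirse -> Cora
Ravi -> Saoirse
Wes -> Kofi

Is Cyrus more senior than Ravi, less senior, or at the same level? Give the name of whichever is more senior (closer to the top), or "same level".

Cyrus is 3 levels below Cora; Ravi is 2. Ravi is higher.

Ravi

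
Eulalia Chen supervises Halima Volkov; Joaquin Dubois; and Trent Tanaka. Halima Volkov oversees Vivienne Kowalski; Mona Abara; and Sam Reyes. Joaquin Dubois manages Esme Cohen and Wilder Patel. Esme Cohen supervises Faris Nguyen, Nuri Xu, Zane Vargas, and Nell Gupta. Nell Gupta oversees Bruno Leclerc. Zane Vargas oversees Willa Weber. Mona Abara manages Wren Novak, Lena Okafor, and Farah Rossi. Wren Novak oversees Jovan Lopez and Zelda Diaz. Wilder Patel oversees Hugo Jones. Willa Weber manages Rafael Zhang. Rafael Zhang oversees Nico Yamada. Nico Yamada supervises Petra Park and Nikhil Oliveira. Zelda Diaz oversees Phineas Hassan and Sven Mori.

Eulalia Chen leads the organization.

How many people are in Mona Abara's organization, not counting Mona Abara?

Mona Abara directly manages Wren Novak, Lena Okafor, Farah Rossi. Under Wren Novak: Zelda Diaz, Sven Mori, Phineas Hassan, Jovan Lopez (4). Lena Okafor has no reports. Farah Rossi has no reports. So Mona Abara's organization is 3 direct reports plus everyone under them: 5 + 1 + 1 = 7.

7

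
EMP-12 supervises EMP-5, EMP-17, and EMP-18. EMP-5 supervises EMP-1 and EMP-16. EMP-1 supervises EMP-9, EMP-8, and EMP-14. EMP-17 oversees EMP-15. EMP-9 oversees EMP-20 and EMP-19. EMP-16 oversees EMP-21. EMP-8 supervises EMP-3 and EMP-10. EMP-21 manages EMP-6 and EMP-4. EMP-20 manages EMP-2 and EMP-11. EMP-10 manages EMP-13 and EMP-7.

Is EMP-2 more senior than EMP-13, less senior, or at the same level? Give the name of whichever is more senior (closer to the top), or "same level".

Both EMP-2 and EMP-13 are 5 levels below EMP-12.

same level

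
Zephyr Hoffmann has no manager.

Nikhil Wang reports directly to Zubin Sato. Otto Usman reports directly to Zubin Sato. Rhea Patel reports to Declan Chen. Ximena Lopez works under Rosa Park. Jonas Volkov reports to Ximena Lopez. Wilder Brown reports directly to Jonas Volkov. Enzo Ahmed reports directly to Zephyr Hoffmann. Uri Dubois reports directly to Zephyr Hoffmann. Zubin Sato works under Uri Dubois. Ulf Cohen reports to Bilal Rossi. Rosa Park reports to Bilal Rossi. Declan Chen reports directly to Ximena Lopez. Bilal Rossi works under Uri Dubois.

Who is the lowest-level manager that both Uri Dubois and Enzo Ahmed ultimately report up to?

Zephyr Hoffmann

Uri Dubois's chain of managers is Zephyr Hoffmann. Enzo Ahmed's chain of managers is Zephyr Hoffmann. The first manager that appears in both chains is Zephyr Hoffmann.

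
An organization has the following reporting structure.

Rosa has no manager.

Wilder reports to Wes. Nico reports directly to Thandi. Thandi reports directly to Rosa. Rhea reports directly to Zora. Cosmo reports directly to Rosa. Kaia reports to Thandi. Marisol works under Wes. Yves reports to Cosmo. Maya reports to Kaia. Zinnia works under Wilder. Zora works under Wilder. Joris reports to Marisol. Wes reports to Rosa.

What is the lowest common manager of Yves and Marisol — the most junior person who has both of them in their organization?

Yves's chain of managers is Cosmo, Rosa. Marisol's chain of managers is Wes, Rosa. The first manager that appears in both chains is Rosa.

Rosa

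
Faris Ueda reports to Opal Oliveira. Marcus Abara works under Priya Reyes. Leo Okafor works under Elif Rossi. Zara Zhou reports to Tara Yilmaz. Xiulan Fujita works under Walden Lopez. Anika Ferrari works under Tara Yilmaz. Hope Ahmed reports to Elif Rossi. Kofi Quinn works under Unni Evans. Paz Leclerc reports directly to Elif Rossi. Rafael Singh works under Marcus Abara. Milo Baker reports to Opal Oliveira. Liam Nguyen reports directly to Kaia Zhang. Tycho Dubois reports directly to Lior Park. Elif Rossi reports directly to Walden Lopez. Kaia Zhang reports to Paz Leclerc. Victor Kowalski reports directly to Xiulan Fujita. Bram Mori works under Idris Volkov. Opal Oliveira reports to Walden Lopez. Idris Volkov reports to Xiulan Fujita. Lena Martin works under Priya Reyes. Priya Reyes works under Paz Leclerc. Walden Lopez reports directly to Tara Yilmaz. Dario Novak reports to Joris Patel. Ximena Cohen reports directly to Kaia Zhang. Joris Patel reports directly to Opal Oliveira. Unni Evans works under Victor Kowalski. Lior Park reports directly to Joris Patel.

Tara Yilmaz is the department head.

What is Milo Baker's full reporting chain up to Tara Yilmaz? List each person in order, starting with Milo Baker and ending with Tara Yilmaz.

Milo Baker reports to Opal Oliveira. Opal Oliveira reports to Walden Lopez. Walden Lopez reports to Tara Yilmaz. Tara Yilmaz is at the top.

Milo Baker -> Opal Oliveira -> Walden Lopez -> Tara Yilmaz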